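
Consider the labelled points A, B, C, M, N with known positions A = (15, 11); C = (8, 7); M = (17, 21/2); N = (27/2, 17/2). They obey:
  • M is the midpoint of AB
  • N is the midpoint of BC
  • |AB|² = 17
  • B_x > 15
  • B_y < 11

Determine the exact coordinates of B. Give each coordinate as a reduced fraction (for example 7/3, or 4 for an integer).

1. B_x = 19  [B = 2·M−A = 2·(17, 21/2)−(15, 11)]
2. B_y = 10  [B = 2·M−A = 2·(17, 21/2)−(15, 11)]
   so B = (19, 10)

B = (19, 10)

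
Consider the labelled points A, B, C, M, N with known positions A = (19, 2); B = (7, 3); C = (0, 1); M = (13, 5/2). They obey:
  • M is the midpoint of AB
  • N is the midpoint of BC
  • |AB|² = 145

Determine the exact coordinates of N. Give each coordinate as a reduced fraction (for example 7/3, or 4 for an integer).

N = (7/2, 2)

1. N_x = 7/2  [2·N = B+C = (7, 3)+(0, 1)]
2. N_y = 2  [2·N = B+C = (7, 3)+(0, 1)]
   so N = (7/2, 2)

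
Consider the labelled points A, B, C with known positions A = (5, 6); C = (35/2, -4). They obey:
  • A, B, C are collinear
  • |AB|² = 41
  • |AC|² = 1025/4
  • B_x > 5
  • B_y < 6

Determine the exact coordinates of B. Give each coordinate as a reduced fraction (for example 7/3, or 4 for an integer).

1. B_x = 10  [[A, B, C are collinear ⇒ -10x-25/2y+125=0] ∩ [|B−(5, 6)|²=41]]
2. B_y = 2  [[A, B, C are collinear ⇒ -10x-25/2y+125=0] ∩ [|B−(5, 6)|²=41]]
   so B = (10, 2)

B = (10, 2)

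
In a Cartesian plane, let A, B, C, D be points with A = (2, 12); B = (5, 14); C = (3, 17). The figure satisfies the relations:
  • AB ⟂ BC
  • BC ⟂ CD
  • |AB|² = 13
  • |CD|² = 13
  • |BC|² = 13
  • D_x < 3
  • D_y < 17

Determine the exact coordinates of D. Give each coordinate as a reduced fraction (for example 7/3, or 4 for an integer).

D = (0, 15)

1. D_x = 0  [[BC ⟂ CD ⇒ -2x+3y-45=0] ∩ [|D−(3, 17)|²=13]]
2. D_y = 15  [[BC ⟂ CD ⇒ -2x+3y-45=0] ∩ [|D−(3, 17)|²=13]]
   so D = (0, 15)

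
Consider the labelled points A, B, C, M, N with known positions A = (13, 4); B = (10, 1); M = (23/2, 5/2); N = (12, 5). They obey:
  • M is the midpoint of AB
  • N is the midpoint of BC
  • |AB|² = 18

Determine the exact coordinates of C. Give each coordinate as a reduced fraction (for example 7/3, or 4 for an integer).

C = (14, 9)

1. C_x = 14  [C = 2·N−B = 2·(12, 5)−(10, 1)]
2. C_y = 9  [C = 2·N−B = 2·(12, 5)−(10, 1)]
   so C = (14, 9)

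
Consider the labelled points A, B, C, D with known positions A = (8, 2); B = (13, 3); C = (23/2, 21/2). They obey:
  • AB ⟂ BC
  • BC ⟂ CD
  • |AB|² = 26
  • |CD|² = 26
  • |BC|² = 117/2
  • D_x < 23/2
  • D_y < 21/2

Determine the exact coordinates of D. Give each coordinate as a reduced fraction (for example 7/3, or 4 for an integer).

1. D_x = 13/2  [[BC ⟂ CD ⇒ -3/2x+15/2y-123/2=0] ∩ [|D−(23/2, 21/2)|²=26]]
2. D_y = 19/2  [[BC ⟂ CD ⇒ -3/2x+15/2y-123/2=0] ∩ [|D−(23/2, 21/2)|²=26]]
   so D = (13/2, 19/2)

D = (13/2, 19/2)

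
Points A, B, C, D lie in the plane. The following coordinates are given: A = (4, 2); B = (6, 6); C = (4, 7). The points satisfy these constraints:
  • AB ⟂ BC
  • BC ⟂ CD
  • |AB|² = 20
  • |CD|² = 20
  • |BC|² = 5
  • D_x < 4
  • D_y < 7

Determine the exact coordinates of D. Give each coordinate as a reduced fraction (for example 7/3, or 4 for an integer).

1. D_x = 2  [[BC ⟂ CD ⇒ -2x+1y+1=0] ∩ [|D−(4, 7)|²=20]]
2. D_y = 3  [[BC ⟂ CD ⇒ -2x+1y+1=0] ∩ [|D−(4, 7)|²=20]]
   so D = (2, 3)

D = (2, 3)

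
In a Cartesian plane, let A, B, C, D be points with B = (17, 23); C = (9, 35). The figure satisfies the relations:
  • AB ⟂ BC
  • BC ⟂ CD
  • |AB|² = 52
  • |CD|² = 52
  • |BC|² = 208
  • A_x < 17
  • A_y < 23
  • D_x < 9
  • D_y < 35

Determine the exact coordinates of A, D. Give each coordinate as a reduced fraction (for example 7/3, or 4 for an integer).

A = (11, 19)
D = (3, 31)

1. A_x = 11  [[AB ⟂ BC ⇒ 8x-12y+140=0] ∩ [|A−(17, 23)|²=52]]
2. A_y = 19  [[AB ⟂ BC ⇒ 8x-12y+140=0] ∩ [|A−(17, 23)|²=52]]
   so A = (11, 19)
3. D_x = 3  [[BC ⟂ CD ⇒ -8x+12y-348=0] ∩ [|D−(9, 35)|²=52]]
4. D_y = 31  [[BC ⟂ CD ⇒ -8x+12y-348=0] ∩ [|D−(9, 35)|²=52]]
   so D = (3, 31)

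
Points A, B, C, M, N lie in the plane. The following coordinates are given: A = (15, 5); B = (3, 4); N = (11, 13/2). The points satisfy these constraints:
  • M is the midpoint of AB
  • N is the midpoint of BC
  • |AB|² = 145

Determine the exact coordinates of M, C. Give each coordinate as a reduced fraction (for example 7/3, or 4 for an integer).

1. M_x = 9  [2·M = A+B = (15, 5)+(3, 4)]
2. M_y = 9/2  [2·M = A+B = (15, 5)+(3, 4)]
   so M = (9, 9/2)
3. C_x = 19  [C = 2·N−B = 2·(11, 13/2)−(3, 4)]
4. C_y = 9  [C = 2·N−B = 2·(11, 13/2)−(3, 4)]
   so C = (19, 9)

M = (9, 9/2)
C = (19, 9)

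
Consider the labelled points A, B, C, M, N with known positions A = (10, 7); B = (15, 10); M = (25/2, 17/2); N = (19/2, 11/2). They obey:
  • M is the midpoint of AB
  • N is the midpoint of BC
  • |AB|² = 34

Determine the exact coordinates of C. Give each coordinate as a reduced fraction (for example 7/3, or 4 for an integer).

C = (4, 1)

1. C_x = 4  [C = 2·N−B = 2·(19/2, 11/2)−(15, 10)]
2. C_y = 1  [C = 2·N−B = 2·(19/2, 11/2)−(15, 10)]
   so C = (4, 1)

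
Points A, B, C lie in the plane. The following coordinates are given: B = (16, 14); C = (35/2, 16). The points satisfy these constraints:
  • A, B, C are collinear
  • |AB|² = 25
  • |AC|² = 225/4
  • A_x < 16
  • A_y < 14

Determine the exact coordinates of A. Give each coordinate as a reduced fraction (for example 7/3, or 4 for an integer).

A = (13, 10)

1. A_x = 13  [[A, B, C are collinear ⇒ -2x+3/2y+11=0] ∩ [|A−(16, 14)|²=25]]
2. A_y = 10  [[A, B, C are collinear ⇒ -2x+3/2y+11=0] ∩ [|A−(16, 14)|²=25]]
   so A = (13, 10)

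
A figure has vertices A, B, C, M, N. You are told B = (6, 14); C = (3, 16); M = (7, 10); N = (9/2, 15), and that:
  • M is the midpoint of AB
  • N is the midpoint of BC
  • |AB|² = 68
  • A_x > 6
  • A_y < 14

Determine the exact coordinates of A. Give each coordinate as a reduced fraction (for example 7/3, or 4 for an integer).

A = (8, 6)

1. A_x = 8  [A = 2·M−B = 2·(7, 10)−(6, 14)]
2. A_y = 6  [A = 2·M−B = 2·(7, 10)−(6, 14)]
   so A = (8, 6)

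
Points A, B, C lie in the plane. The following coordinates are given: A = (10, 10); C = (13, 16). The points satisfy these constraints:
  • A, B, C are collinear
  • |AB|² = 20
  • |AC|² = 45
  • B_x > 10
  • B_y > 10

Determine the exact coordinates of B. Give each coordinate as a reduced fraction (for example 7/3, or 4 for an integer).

1. B_x = 12  [[A, B, C are collinear ⇒ 6x-3y-30=0] ∩ [|B−(10, 10)|²=20]]
2. B_y = 14  [[A, B, C are collinear ⇒ 6x-3y-30=0] ∩ [|B−(10, 10)|²=20]]
   so B = (12, 14)

B = (12, 14)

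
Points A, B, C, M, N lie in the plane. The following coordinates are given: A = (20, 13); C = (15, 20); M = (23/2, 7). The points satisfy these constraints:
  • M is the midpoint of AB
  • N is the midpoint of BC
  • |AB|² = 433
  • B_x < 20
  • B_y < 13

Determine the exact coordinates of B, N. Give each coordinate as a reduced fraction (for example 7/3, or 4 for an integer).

1. B_x = 3  [B = 2·M−A = 2·(23/2, 7)−(20, 13)]
2. B_y = 1  [B = 2·M−A = 2·(23/2, 7)−(20, 13)]
   so B = (3, 1)
3. N_x = 9  [2·N = B+C = (3, 1)+(15, 20)]
4. N_y = 21/2  [2·N = B+C = (3, 1)+(15, 20)]
   so N = (9, 21/2)

B = (3, 1)
N = (9, 21/2)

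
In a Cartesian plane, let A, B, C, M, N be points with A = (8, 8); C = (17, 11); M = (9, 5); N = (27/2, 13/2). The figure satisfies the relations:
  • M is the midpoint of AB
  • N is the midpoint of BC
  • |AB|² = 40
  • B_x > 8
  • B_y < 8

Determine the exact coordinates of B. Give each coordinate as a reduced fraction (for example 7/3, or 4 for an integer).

B = (10, 2)

1. B_x = 10  [B = 2·M−A = 2·(9, 5)−(8, 8)]
2. B_y = 2  [B = 2·M−A = 2·(9, 5)−(8, 8)]
   so B = (10, 2)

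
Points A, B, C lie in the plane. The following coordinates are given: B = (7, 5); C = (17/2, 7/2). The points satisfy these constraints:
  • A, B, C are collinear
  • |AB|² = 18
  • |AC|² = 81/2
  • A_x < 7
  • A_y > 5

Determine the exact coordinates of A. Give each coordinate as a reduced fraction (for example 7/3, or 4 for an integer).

1. A_x = 4  [[A, B, C are collinear ⇒ 3/2x+3/2y-18=0] ∩ [|A−(7, 5)|²=18]]
2. A_y = 8  [[A, B, C are collinear ⇒ 3/2x+3/2y-18=0] ∩ [|A−(7, 5)|²=18]]
   so A = (4, 8)

A = (4, 8)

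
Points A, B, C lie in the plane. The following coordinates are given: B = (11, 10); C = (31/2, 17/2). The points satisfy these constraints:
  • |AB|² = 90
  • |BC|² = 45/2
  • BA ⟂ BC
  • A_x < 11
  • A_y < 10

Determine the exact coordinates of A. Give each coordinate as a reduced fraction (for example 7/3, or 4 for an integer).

A = (8, 1)

1. A_x = 8  [[BA ⟂ BC ⇒ 9/2x-3/2y-69/2=0] ∩ [|A−(11, 10)|²=90]]
2. A_y = 1  [[BA ⟂ BC ⇒ 9/2x-3/2y-69/2=0] ∩ [|A−(11, 10)|²=90]]
   so A = (8, 1)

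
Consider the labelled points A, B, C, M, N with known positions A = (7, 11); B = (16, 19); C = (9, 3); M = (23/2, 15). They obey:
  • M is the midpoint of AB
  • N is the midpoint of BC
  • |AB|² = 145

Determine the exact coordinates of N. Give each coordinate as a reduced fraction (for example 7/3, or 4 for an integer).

1. N_x = 25/2  [2·N = B+C = (16, 19)+(9, 3)]
2. N_y = 11  [2·N = B+C = (16, 19)+(9, 3)]
   so N = (25/2, 11)

N = (25/2, 11)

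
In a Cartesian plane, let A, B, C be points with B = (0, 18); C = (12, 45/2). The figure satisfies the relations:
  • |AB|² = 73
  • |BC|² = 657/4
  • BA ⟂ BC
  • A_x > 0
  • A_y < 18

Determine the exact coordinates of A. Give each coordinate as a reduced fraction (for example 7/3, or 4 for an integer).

A = (3, 10)

1. A_x = 3  [[BA ⟂ BC ⇒ 12x+9/2y-81=0] ∩ [|A−(0, 18)|²=73]]
2. A_y = 10  [[BA ⟂ BC ⇒ 12x+9/2y-81=0] ∩ [|A−(0, 18)|²=73]]
   so A = (3, 10)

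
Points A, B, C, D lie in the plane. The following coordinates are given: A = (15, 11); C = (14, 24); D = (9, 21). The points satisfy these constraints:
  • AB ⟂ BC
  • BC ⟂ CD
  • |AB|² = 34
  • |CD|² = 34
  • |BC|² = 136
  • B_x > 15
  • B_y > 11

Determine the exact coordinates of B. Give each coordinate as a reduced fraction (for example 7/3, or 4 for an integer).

B = (20, 14)

1. B_x = 20  [[BC ⟂ CD ⇒ 5x+3y-142=0] ∩ [|B−(15, 11)|²=34]]
2. B_y = 14  [[BC ⟂ CD ⇒ 5x+3y-142=0] ∩ [|B−(15, 11)|²=34]]
   so B = (20, 14)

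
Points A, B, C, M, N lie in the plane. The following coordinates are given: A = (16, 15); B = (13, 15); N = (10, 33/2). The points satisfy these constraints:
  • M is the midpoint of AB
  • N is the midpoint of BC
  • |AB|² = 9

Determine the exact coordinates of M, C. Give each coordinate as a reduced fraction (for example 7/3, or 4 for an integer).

M = (29/2, 15)
C = (7, 18)

1. M_x = 29/2  [2·M = A+B = (16, 15)+(13, 15)]
2. M_y = 15  [2·M = A+B = (16, 15)+(13, 15)]
   so M = (29/2, 15)
3. C_x = 7  [C = 2·N−B = 2·(10, 33/2)−(13, 15)]
4. C_y = 18  [C = 2·N−B = 2·(10, 33/2)−(13, 15)]
   so C = (7, 18)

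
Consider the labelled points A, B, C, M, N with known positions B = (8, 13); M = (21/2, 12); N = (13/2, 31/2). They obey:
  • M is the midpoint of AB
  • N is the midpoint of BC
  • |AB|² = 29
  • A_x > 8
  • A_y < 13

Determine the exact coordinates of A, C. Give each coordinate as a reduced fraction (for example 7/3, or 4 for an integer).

A = (13, 11)
C = (5, 18)

1. A_x = 13  [A = 2·M−B = 2·(21/2, 12)−(8, 13)]
2. A_y = 11  [A = 2·M−B = 2·(21/2, 12)−(8, 13)]
   so A = (13, 11)
3. C_x = 5  [C = 2·N−B = 2·(13/2, 31/2)−(8, 13)]
4. C_y = 18  [C = 2·N−B = 2·(13/2, 31/2)−(8, 13)]
   so C = (5, 18)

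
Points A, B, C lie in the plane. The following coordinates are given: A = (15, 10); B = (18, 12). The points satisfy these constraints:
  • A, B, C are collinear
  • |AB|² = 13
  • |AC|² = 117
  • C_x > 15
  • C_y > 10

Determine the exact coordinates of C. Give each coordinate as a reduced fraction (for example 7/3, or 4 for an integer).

1. C_x = 24  [[A, B, C are collinear ⇒ -2x+3y=0] ∩ [|C−(15, 10)|²=117]]
2. C_y = 16  [[A, B, C are collinear ⇒ -2x+3y=0] ∩ [|C−(15, 10)|²=117]]
   so C = (24, 16)

C = (24, 16)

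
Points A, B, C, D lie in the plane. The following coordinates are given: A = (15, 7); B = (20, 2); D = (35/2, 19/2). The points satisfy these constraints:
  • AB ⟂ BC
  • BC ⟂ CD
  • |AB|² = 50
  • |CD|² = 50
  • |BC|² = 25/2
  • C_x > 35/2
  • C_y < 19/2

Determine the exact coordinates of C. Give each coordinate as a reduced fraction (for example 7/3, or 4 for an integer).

C = (45/2, 9/2)

1. C_x = 45/2  [[AB ⟂ BC ⇒ 5x-5y-90=0] ∩ [|C−(35/2, 19/2)|²=50]]
2. C_y = 9/2  [[AB ⟂ BC ⇒ 5x-5y-90=0] ∩ [|C−(35/2, 19/2)|²=50]]
   so C = (45/2, 9/2)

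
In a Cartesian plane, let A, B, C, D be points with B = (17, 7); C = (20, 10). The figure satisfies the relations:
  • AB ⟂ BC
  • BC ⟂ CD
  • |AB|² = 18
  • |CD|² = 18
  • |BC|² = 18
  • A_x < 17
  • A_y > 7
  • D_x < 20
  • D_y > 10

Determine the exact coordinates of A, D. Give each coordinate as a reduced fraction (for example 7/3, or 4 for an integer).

A = (14, 10)
D = (17, 13)

1. A_x = 14  [[AB ⟂ BC ⇒ -3x-3y+72=0] ∩ [|A−(17, 7)|²=18]]
2. A_y = 10  [[AB ⟂ BC ⇒ -3x-3y+72=0] ∩ [|A−(17, 7)|²=18]]
   so A = (14, 10)
3. D_x = 17  [[BC ⟂ CD ⇒ 3x+3y-90=0] ∩ [|D−(20, 10)|²=18]]
4. D_y = 13  [[BC ⟂ CD ⇒ 3x+3y-90=0] ∩ [|D−(20, 10)|²=18]]
   so D = (17, 13)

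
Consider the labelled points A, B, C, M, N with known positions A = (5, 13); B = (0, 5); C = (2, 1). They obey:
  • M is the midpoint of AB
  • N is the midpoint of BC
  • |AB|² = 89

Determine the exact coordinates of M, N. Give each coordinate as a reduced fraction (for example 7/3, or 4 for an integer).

1. M_x = 5/2  [2·M = A+B = (5, 13)+(0, 5)]
2. M_y = 9  [2·M = A+B = (5, 13)+(0, 5)]
   so M = (5/2, 9)
3. N_x = 1  [2·N = B+C = (0, 5)+(2, 1)]
4. N_y = 3  [2·N = B+C = (0, 5)+(2, 1)]
   so N = (1, 3)

M = (5/2, 9)
N = (1, 3)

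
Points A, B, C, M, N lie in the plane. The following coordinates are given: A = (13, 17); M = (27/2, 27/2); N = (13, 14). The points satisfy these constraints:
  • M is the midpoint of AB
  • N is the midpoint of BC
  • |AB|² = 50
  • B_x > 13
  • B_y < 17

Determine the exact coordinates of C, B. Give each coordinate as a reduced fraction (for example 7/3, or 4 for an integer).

1. B_x = 14  [B = 2·M−A = 2·(27/2, 27/2)−(13, 17)]
2. B_y = 10  [B = 2·M−A = 2·(27/2, 27/2)−(13, 17)]
   so B = (14, 10)
3. C_x = 12  [C = 2·N−B = 2·(13, 14)−(14, 10)]
4. C_y = 18  [C = 2·N−B = 2·(13, 14)−(14, 10)]
   so C = (12, 18)

C = (12, 18)
B = (14, 10)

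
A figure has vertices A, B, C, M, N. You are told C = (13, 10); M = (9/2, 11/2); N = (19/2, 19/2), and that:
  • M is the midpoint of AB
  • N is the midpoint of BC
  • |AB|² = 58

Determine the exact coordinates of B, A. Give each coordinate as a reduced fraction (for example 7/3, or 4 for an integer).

1. B_x = 6  [B = 2·N−C = 2·(19/2, 19/2)−(13, 10)]
2. B_y = 9  [B = 2·N−C = 2·(19/2, 19/2)−(13, 10)]
   so B = (6, 9)
3. A_x = 3  [A = 2·M−B = 2·(9/2, 11/2)−(6, 9)]
4. A_y = 2  [A = 2·M−B = 2·(9/2, 11/2)−(6, 9)]
   so A = (3, 2)

B = (6, 9)
A = (3, 2)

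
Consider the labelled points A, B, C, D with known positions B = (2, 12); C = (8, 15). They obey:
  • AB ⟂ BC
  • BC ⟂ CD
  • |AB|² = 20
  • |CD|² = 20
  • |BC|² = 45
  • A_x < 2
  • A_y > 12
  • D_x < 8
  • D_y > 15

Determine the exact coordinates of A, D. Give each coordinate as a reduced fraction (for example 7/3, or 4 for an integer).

A = (0, 16)
D = (6, 19)

1. A_x = 0  [[AB ⟂ BC ⇒ -6x-3y+48=0] ∩ [|A−(2, 12)|²=20]]
2. A_y = 16  [[AB ⟂ BC ⇒ -6x-3y+48=0] ∩ [|A−(2, 12)|²=20]]
   so A = (0, 16)
3. D_x = 6  [[BC ⟂ CD ⇒ 6x+3y-93=0] ∩ [|D−(8, 15)|²=20]]
4. D_y = 19  [[BC ⟂ CD ⇒ 6x+3y-93=0] ∩ [|D−(8, 15)|²=20]]
   so D = (6, 19)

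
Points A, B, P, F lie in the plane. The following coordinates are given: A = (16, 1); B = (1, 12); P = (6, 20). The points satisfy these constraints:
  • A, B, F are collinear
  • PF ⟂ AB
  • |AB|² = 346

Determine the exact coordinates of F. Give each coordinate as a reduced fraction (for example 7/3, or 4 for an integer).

1. F_x = 151/346  [[A, B, F are collinear ⇒ -11x-15y+191=0] ∩ [PF ⟂ AB ⇒ -15x+11y-130=0]]
2. F_y = 4295/346  [[A, B, F are collinear ⇒ -11x-15y+191=0] ∩ [PF ⟂ AB ⇒ -15x+11y-130=0]]
   so F = (151/346, 4295/346)

F = (151/346, 4295/346)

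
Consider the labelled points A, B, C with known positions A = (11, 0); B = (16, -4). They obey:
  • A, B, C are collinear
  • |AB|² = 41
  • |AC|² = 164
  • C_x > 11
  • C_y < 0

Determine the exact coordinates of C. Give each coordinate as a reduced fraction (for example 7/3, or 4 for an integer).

C = (21, -8)

1. C_x = 21  [[A, B, C are collinear ⇒ 4x+5y-44=0] ∩ [|C−(11, 0)|²=164]]
2. C_y = -8  [[A, B, C are collinear ⇒ 4x+5y-44=0] ∩ [|C−(11, 0)|²=164]]
   so C = (21, -8)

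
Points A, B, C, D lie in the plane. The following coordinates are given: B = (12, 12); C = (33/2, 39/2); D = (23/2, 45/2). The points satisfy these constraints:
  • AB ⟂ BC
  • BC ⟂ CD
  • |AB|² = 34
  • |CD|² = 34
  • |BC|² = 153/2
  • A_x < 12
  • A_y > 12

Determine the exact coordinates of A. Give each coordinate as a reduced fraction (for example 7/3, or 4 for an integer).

A = (7, 15)

1. A_x = 7  [[AB ⟂ BC ⇒ -9/2x-15/2y+144=0] ∩ [|A−(12, 12)|²=34]]
2. A_y = 15  [[AB ⟂ BC ⇒ -9/2x-15/2y+144=0] ∩ [|A−(12, 12)|²=34]]
   so A = (7, 15)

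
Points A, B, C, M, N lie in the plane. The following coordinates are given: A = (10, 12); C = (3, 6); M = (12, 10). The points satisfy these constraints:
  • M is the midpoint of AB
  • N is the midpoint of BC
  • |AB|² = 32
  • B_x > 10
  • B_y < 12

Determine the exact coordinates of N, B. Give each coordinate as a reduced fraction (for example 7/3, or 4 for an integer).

1. B_x = 14  [B = 2·M−A = 2·(12, 10)−(10, 12)]
2. B_y = 8  [B = 2·M−A = 2·(12, 10)−(10, 12)]
   so B = (14, 8)
3. N_x = 17/2  [2·N = B+C = (14, 8)+(3, 6)]
4. N_y = 7  [2·N = B+C = (14, 8)+(3, 6)]
   so N = (17/2, 7)

N = (17/2, 7)
B = (14, 8)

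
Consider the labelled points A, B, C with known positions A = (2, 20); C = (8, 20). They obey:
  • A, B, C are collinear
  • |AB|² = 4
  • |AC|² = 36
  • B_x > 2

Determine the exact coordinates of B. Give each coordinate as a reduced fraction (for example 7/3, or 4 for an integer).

B = (4, 20)

1. B_x = 4  [[A, B, C are collinear ⇒ -6y+120=0] ∩ [|B−(2, 20)|²=4]]
2. B_y = 20  [[A, B, C are collinear ⇒ -6y+120=0] ∩ [|B−(2, 20)|²=4]]
   so B = (4, 20)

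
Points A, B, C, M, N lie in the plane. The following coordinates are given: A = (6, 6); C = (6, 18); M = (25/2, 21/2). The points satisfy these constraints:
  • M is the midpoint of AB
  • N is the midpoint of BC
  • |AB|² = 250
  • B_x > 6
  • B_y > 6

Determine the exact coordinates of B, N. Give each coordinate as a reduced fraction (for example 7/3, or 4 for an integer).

B = (19, 15)
N = (25/2, 33/2)

1. B_x = 19  [B = 2·M−A = 2·(25/2, 21/2)−(6, 6)]
2. B_y = 15  [B = 2·M−A = 2·(25/2, 21/2)−(6, 6)]
   so B = (19, 15)
3. N_x = 25/2  [2·N = B+C = (19, 15)+(6, 18)]
4. N_y = 33/2  [2·N = B+C = (19, 15)+(6, 18)]
   so N = (25/2, 33/2)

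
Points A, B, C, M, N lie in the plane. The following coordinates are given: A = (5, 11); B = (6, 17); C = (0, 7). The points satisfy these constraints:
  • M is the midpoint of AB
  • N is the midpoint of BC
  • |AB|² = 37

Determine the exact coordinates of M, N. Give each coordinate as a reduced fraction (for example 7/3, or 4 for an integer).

1. M_x = 11/2  [2·M = A+B = (5, 11)+(6, 17)]
2. M_y = 14  [2·M = A+B = (5, 11)+(6, 17)]
   so M = (11/2, 14)
3. N_x = 3  [2·N = B+C = (6, 17)+(0, 7)]
4. N_y = 12  [2·N = B+C = (6, 17)+(0, 7)]
   so N = (3, 12)

M = (11/2, 14)
N = (3, 12)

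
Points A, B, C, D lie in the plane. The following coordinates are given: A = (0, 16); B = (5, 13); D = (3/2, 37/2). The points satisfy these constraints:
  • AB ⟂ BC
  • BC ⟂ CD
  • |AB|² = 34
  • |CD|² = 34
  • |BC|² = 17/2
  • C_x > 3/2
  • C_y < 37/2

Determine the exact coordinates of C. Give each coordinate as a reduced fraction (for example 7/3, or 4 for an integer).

1. C_x = 13/2  [[AB ⟂ BC ⇒ 5x-3y+14=0] ∩ [|C−(3/2, 37/2)|²=34]]
2. C_y = 31/2  [[AB ⟂ BC ⇒ 5x-3y+14=0] ∩ [|C−(3/2, 37/2)|²=34]]
   so C = (13/2, 31/2)

C = (13/2, 31/2)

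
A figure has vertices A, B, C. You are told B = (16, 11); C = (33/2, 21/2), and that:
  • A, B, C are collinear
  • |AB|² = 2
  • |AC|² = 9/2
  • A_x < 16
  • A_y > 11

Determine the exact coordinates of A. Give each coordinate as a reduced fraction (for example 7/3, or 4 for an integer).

A = (15, 12)

1. A_x = 15  [[A, B, C are collinear ⇒ 1/2x+1/2y-27/2=0] ∩ [|A−(16, 11)|²=2]]
2. A_y = 12  [[A, B, C are collinear ⇒ 1/2x+1/2y-27/2=0] ∩ [|A−(16, 11)|²=2]]
   so A = (15, 12)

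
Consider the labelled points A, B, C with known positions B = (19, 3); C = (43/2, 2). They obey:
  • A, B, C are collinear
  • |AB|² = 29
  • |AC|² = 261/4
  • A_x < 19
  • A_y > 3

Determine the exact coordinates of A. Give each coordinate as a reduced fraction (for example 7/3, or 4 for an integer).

1. A_x = 14  [[A, B, C are collinear ⇒ 1x+5/2y-53/2=0] ∩ [|A−(19, 3)|²=29]]
2. A_y = 5  [[A, B, C are collinear ⇒ 1x+5/2y-53/2=0] ∩ [|A−(19, 3)|²=29]]
   so A = (14, 5)

A = (14, 5)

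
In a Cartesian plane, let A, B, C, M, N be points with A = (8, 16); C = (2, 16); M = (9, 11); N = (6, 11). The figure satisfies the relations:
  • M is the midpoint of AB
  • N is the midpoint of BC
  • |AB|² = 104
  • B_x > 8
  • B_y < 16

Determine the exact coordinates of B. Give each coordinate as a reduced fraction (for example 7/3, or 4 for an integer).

B = (10, 6)

1. B_x = 10  [B = 2·M−A = 2·(9, 11)−(8, 16)]
2. B_y = 6  [B = 2·M−A = 2·(9, 11)−(8, 16)]
   so B = (10, 6)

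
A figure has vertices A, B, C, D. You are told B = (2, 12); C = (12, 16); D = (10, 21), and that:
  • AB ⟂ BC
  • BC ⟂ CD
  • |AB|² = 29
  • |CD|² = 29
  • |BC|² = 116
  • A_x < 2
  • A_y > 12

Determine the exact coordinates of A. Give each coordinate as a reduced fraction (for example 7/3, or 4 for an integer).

A = (0, 17)

1. A_x = 0  [[AB ⟂ BC ⇒ -10x-4y+68=0] ∩ [|A−(2, 12)|²=29]]
2. A_y = 17  [[AB ⟂ BC ⇒ -10x-4y+68=0] ∩ [|A−(2, 12)|²=29]]
   so A = (0, 17)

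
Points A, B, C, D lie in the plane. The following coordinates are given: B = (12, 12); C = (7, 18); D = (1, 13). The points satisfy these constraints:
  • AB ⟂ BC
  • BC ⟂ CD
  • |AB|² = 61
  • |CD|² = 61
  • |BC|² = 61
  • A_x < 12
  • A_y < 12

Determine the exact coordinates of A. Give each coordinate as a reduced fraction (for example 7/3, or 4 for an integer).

A = (6, 7)

1. A_x = 6  [[AB ⟂ BC ⇒ 5x-6y+12=0] ∩ [|A−(12, 12)|²=61]]
2. A_y = 7  [[AB ⟂ BC ⇒ 5x-6y+12=0] ∩ [|A−(12, 12)|²=61]]
   so A = (6, 7)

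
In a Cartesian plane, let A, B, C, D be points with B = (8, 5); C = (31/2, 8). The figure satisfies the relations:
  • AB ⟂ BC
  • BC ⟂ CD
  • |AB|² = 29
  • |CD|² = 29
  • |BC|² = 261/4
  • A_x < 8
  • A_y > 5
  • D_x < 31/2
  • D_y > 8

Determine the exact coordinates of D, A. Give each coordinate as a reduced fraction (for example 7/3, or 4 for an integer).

1. D_x = 27/2  [[BC ⟂ CD ⇒ 15/2x+3y-561/4=0] ∩ [|D−(31/2, 8)|²=29]]
2. D_y = 13  [[BC ⟂ CD ⇒ 15/2x+3y-561/4=0] ∩ [|D−(31/2, 8)|²=29]]
   so D = (27/2, 13)
3. A_x = 6  [[AB ⟂ BC ⇒ -15/2x-3y+75=0] ∩ [|A−(8, 5)|²=29]]
4. A_y = 10  [[AB ⟂ BC ⇒ -15/2x-3y+75=0] ∩ [|A−(8, 5)|²=29]]
   so A = (6, 10)

D = (27/2, 13)
A = (6, 10)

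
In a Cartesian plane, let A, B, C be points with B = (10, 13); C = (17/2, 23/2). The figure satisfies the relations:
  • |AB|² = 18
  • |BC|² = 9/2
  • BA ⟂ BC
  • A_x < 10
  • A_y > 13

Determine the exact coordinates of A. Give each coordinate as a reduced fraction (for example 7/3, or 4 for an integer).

A = (7, 16)

1. A_x = 7  [[BA ⟂ BC ⇒ -3/2x-3/2y+69/2=0] ∩ [|A−(10, 13)|²=18]]
2. A_y = 16  [[BA ⟂ BC ⇒ -3/2x-3/2y+69/2=0] ∩ [|A−(10, 13)|²=18]]
   so A = (7, 16)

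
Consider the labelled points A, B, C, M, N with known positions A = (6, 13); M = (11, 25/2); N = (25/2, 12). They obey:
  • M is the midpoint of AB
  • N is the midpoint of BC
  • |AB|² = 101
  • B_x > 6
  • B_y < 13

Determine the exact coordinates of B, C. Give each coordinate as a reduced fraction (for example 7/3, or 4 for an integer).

B = (16, 12)
C = (9, 12)

1. B_x = 16  [B = 2·M−A = 2·(11, 25/2)−(6, 13)]
2. B_y = 12  [B = 2·M−A = 2·(11, 25/2)−(6, 13)]
   so B = (16, 12)
3. C_x = 9  [C = 2·N−B = 2·(25/2, 12)−(16, 12)]
4. C_y = 12  [C = 2·N−B = 2·(25/2, 12)−(16, 12)]
   so C = (9, 12)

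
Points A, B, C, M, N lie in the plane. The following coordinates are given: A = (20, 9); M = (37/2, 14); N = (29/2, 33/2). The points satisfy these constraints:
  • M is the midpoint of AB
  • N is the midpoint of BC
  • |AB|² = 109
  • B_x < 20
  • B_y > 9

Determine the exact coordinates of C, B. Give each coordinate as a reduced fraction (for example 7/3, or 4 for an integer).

1. B_x = 17  [B = 2·M−A = 2·(37/2, 14)−(20, 9)]
2. B_y = 19  [B = 2·M−A = 2·(37/2, 14)−(20, 9)]
   so B = (17, 19)
3. C_x = 12  [C = 2·N−B = 2·(29/2, 33/2)−(17, 19)]
4. C_y = 14  [C = 2·N−B = 2·(29/2, 33/2)−(17, 19)]
   so C = (12, 14)

C = (12, 14)
B = (17, 19)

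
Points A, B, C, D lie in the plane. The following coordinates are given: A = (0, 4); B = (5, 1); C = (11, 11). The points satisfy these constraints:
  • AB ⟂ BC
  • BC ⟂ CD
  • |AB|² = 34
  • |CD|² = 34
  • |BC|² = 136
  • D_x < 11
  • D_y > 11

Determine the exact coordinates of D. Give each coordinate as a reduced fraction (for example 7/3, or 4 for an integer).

1. D_x = 6  [[BC ⟂ CD ⇒ 6x+10y-176=0] ∩ [|D−(11, 11)|²=34]]
2. D_y = 14  [[BC ⟂ CD ⇒ 6x+10y-176=0] ∩ [|D−(11, 11)|²=34]]
   so D = (6, 14)

D = (6, 14)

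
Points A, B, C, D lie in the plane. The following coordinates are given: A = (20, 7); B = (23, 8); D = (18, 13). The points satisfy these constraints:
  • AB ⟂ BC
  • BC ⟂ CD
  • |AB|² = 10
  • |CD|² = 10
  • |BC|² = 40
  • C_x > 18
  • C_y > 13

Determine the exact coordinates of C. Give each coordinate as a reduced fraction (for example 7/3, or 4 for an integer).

1. C_x = 21  [[AB ⟂ BC ⇒ 3x+1y-77=0] ∩ [|C−(18, 13)|²=10]]
2. C_y = 14  [[AB ⟂ BC ⇒ 3x+1y-77=0] ∩ [|C−(18, 13)|²=10]]
   so C = (21, 14)

C = (21, 14)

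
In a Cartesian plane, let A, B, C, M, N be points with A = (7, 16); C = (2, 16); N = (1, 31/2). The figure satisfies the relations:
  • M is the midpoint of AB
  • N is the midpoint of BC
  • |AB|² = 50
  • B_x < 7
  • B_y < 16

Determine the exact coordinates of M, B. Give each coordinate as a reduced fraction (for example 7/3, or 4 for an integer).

1. B_x = 0  [B = 2·N−C = 2·(1, 31/2)−(2, 16)]
2. B_y = 15  [B = 2·N−C = 2·(1, 31/2)−(2, 16)]
   so B = (0, 15)
3. M_x = 7/2  [2·M = A+B = (7, 16)+(0, 15)]
4. M_y = 31/2  [2·M = A+B = (7, 16)+(0, 15)]
   so M = (7/2, 31/2)

M = (7/2, 31/2)
B = (0, 15)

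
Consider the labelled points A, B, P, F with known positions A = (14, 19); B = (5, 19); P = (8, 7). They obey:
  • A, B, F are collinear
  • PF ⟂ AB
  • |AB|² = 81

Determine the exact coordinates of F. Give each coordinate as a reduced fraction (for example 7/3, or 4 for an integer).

1. F_x = 8  [[A, B, F are collinear ⇒ -9y+171=0] ∩ [PF ⟂ AB ⇒ -9x+72=0]]
2. F_y = 19  [[A, B, F are collinear ⇒ -9y+171=0] ∩ [PF ⟂ AB ⇒ -9x+72=0]]
   so F = (8, 19)

F = (8, 19)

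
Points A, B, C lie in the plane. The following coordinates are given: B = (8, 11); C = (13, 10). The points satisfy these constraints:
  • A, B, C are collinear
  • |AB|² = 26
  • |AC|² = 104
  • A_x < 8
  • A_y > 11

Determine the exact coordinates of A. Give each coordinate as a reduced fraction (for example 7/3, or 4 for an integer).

A = (3, 12)

1. A_x = 3  [[A, B, C are collinear ⇒ 1x+5y-63=0] ∩ [|A−(8, 11)|²=26]]
2. A_y = 12  [[A, B, C are collinear ⇒ 1x+5y-63=0] ∩ [|A−(8, 11)|²=26]]
   so A = (3, 12)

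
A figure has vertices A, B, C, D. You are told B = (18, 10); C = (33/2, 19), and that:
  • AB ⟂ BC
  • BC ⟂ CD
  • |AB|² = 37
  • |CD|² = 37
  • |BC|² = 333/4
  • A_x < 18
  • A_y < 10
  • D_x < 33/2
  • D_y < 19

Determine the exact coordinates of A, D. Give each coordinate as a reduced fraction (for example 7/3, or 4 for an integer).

1. A_x = 12  [[AB ⟂ BC ⇒ 3/2x-9y+63=0] ∩ [|A−(18, 10)|²=37]]
2. A_y = 9  [[AB ⟂ BC ⇒ 3/2x-9y+63=0] ∩ [|A−(18, 10)|²=37]]
   so A = (12, 9)
3. D_x = 21/2  [[BC ⟂ CD ⇒ -3/2x+9y-585/4=0] ∩ [|D−(33/2, 19)|²=37]]
4. D_y = 18  [[BC ⟂ CD ⇒ -3/2x+9y-585/4=0] ∩ [|D−(33/2, 19)|²=37]]
   so D = (21/2, 18)

A = (12, 9)
D = (21/2, 18)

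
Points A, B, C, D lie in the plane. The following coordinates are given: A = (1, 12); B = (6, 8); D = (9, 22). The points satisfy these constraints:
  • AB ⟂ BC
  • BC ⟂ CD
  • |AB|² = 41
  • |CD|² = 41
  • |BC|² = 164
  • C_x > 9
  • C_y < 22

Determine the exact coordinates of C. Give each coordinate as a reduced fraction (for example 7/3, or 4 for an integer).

1. C_x = 14  [[AB ⟂ BC ⇒ 5x-4y+2=0] ∩ [|C−(9, 22)|²=41]]
2. C_y = 18  [[AB ⟂ BC ⇒ 5x-4y+2=0] ∩ [|C−(9, 22)|²=41]]
   so C = (14, 18)

C = (14, 18)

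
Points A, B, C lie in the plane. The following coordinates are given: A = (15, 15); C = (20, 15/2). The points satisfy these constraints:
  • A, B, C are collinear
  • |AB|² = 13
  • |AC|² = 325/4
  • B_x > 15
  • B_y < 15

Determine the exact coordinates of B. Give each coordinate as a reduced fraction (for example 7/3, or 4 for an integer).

B = (17, 12)

1. B_x = 17  [[A, B, C are collinear ⇒ -15/2x-5y+375/2=0] ∩ [|B−(15, 15)|²=13]]
2. B_y = 12  [[A, B, C are collinear ⇒ -15/2x-5y+375/2=0] ∩ [|B−(15, 15)|²=13]]
   so B = (17, 12)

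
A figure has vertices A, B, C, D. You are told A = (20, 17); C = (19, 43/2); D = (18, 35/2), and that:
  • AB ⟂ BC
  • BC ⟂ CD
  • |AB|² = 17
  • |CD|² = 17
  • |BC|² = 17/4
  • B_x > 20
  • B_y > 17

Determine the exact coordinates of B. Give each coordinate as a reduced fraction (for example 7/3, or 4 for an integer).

1. B_x = 21  [[BC ⟂ CD ⇒ 1x+4y-105=0] ∩ [|B−(20, 17)|²=17]]
2. B_y = 21  [[BC ⟂ CD ⇒ 1x+4y-105=0] ∩ [|B−(20, 17)|²=17]]
   so B = (21, 21)

B = (21, 21)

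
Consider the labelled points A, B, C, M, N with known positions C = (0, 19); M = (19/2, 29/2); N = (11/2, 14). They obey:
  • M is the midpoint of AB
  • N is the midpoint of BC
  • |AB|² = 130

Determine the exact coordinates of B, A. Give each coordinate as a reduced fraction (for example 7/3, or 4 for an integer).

1. B_x = 11  [B = 2·N−C = 2·(11/2, 14)−(0, 19)]
2. B_y = 9  [B = 2·N−C = 2·(11/2, 14)−(0, 19)]
   so B = (11, 9)
3. A_x = 8  [A = 2·M−B = 2·(19/2, 29/2)−(11, 9)]
4. A_y = 20  [A = 2·M−B = 2·(19/2, 29/2)−(11, 9)]
   so A = (8, 20)

B = (11, 9)
A = (8, 20)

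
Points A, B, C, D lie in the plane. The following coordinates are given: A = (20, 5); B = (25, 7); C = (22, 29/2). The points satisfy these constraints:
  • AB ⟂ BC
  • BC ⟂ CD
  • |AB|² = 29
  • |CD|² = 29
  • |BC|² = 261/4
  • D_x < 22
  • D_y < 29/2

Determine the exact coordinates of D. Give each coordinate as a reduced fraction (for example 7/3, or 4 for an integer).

1. D_x = 17  [[BC ⟂ CD ⇒ -3x+15/2y-171/4=0] ∩ [|D−(22, 29/2)|²=29]]
2. D_y = 25/2  [[BC ⟂ CD ⇒ -3x+15/2y-171/4=0] ∩ [|D−(22, 29/2)|²=29]]
   so D = (17, 25/2)

D = (17, 25/2)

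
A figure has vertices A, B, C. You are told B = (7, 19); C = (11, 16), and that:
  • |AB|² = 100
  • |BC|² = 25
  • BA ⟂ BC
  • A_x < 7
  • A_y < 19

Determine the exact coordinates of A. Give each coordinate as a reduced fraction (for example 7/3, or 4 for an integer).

A = (1, 11)

1. A_x = 1  [[BA ⟂ BC ⇒ 4x-3y+29=0] ∩ [|A−(7, 19)|²=100]]
2. A_y = 11  [[BA ⟂ BC ⇒ 4x-3y+29=0] ∩ [|A−(7, 19)|²=100]]
   so A = (1, 11)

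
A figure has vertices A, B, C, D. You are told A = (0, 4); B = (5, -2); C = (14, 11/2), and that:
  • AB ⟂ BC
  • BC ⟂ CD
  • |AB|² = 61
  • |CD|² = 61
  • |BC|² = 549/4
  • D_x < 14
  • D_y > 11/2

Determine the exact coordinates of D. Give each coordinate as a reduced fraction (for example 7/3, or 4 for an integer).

1. D_x = 9  [[BC ⟂ CD ⇒ 9x+15/2y-669/4=0] ∩ [|D−(14, 11/2)|²=61]]
2. D_y = 23/2  [[BC ⟂ CD ⇒ 9x+15/2y-669/4=0] ∩ [|D−(14, 11/2)|²=61]]
   so D = (9, 23/2)

D = (9, 23/2)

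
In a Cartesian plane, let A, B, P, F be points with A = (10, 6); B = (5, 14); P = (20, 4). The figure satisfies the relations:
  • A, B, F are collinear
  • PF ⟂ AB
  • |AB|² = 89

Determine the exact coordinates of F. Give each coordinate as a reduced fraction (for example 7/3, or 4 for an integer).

1. F_x = 1220/89  [[A, B, F are collinear ⇒ -8x-5y+110=0] ∩ [PF ⟂ AB ⇒ -5x+8y+68=0]]
2. F_y = 6/89  [[A, B, F are collinear ⇒ -8x-5y+110=0] ∩ [PF ⟂ AB ⇒ -5x+8y+68=0]]
   so F = (1220/89, 6/89)

F = (1220/89, 6/89)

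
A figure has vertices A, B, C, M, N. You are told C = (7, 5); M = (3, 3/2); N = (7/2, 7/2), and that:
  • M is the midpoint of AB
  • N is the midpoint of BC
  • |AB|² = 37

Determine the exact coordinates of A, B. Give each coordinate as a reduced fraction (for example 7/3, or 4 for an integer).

A = (6, 1)
B = (0, 2)

1. B_x = 0  [B = 2·N−C = 2·(7/2, 7/2)−(7, 5)]
2. B_y = 2  [B = 2·N−C = 2·(7/2, 7/2)−(7, 5)]
   so B = (0, 2)
3. A_x = 6  [A = 2·M−B = 2·(3, 3/2)−(0, 2)]
4. A_y = 1  [A = 2·M−B = 2·(3, 3/2)−(0, 2)]
   so A = (6, 1)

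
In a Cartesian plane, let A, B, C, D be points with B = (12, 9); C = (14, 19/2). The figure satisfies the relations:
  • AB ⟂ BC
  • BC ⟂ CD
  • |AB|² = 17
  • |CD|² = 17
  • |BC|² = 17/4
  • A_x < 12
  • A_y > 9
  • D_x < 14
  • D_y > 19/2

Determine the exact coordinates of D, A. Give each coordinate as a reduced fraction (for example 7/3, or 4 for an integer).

1. D_x = 13  [[BC ⟂ CD ⇒ 2x+1/2y-131/4=0] ∩ [|D−(14, 19/2)|²=17]]
2. D_y = 27/2  [[BC ⟂ CD ⇒ 2x+1/2y-131/4=0] ∩ [|D−(14, 19/2)|²=17]]
   so D = (13, 27/2)
3. A_x = 11  [[AB ⟂ BC ⇒ -2x-1/2y+57/2=0] ∩ [|A−(12, 9)|²=17]]
4. A_y = 13  [[AB ⟂ BC ⇒ -2x-1/2y+57/2=0] ∩ [|A−(12, 9)|²=17]]
   so A = (11, 13)

D = (13, 27/2)
A = (11, 13)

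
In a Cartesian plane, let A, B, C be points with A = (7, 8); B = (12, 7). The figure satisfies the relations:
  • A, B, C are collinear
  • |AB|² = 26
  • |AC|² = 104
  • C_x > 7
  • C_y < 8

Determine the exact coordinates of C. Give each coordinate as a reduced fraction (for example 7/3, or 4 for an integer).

C = (17, 6)

1. C_x = 17  [[A, B, C are collinear ⇒ 1x+5y-47=0] ∩ [|C−(7, 8)|²=104]]
2. C_y = 6  [[A, B, C are collinear ⇒ 1x+5y-47=0] ∩ [|C−(7, 8)|²=104]]
   so C = (17, 6)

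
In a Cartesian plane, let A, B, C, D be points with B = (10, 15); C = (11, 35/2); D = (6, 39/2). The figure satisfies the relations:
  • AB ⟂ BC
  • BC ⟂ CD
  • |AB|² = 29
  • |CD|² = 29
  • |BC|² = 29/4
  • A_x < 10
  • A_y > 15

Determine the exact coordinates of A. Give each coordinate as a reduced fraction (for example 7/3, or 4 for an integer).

A = (5, 17)

1. A_x = 5  [[AB ⟂ BC ⇒ -1x-5/2y+95/2=0] ∩ [|A−(10, 15)|²=29]]
2. A_y = 17  [[AB ⟂ BC ⇒ -1x-5/2y+95/2=0] ∩ [|A−(10, 15)|²=29]]
   so A = (5, 17)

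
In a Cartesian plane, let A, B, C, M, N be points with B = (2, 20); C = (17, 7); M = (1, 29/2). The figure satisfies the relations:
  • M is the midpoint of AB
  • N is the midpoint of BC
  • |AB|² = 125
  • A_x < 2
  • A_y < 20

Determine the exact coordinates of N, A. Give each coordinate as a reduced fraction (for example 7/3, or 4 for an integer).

N = (19/2, 27/2)
A = (0, 9)

1. A_x = 0  [A = 2·M−B = 2·(1, 29/2)−(2, 20)]
2. A_y = 9  [A = 2·M−B = 2·(1, 29/2)−(2, 20)]
   so A = (0, 9)
3. N_x = 19/2  [2·N = B+C = (2, 20)+(17, 7)]
4. N_y = 27/2  [2·N = B+C = (2, 20)+(17, 7)]
   so N = (19/2, 27/2)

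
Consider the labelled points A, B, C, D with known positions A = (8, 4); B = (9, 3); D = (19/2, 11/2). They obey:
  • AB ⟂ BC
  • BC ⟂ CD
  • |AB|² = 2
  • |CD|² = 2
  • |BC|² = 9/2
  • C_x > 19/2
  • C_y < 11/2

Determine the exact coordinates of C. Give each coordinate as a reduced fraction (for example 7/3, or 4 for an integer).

1. C_x = 21/2  [[AB ⟂ BC ⇒ 1x-1y-6=0] ∩ [|C−(19/2, 11/2)|²=2]]
2. C_y = 9/2  [[AB ⟂ BC ⇒ 1x-1y-6=0] ∩ [|C−(19/2, 11/2)|²=2]]
   so C = (21/2, 9/2)

C = (21/2, 9/2)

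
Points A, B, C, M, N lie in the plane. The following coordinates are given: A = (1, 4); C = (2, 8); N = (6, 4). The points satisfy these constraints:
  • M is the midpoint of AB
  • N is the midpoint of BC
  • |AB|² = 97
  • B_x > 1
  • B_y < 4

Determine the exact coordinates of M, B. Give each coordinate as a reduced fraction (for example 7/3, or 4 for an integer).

1. B_x = 10  [B = 2·N−C = 2·(6, 4)−(2, 8)]
2. B_y = 0  [B = 2·N−C = 2·(6, 4)−(2, 8)]
   so B = (10, 0)
3. M_x = 11/2  [2·M = A+B = (1, 4)+(10, 0)]
4. M_y = 2  [2·M = A+B = (1, 4)+(10, 0)]
   so M = (11/2, 2)

M = (11/2, 2)
B = (10, 0)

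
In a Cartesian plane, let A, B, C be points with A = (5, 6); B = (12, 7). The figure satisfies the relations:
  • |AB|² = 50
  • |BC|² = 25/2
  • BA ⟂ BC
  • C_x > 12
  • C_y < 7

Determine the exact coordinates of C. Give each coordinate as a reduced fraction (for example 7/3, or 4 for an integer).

1. C_x = 25/2  [[BA ⟂ BC ⇒ -7x-1y+91=0] ∩ [|C−(12, 7)|²=25/2]]
2. C_y = 7/2  [[BA ⟂ BC ⇒ -7x-1y+91=0] ∩ [|C−(12, 7)|²=25/2]]
   so C = (25/2, 7/2)

C = (25/2, 7/2)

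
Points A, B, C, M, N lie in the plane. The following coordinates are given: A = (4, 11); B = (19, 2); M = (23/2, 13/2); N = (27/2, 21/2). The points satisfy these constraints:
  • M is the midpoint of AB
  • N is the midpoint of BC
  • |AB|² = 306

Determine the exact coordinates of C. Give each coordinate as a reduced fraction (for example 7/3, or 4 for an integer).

1. C_x = 8  [C = 2·N−B = 2·(27/2, 21/2)−(19, 2)]
2. C_y = 19  [C = 2·N−B = 2·(27/2, 21/2)−(19, 2)]
   so C = (8, 19)

C = (8, 19)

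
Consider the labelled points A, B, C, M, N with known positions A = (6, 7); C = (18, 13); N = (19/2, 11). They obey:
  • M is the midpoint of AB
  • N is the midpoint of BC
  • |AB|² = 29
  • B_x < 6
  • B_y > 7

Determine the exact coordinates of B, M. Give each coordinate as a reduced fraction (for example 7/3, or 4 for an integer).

1. B_x = 1  [B = 2·N−C = 2·(19/2, 11)−(18, 13)]
2. B_y = 9  [B = 2·N−C = 2·(19/2, 11)−(18, 13)]
   so B = (1, 9)
3. M_x = 7/2  [2·M = A+B = (6, 7)+(1, 9)]
4. M_y = 8  [2·M = A+B = (6, 7)+(1, 9)]
   so M = (7/2, 8)

B = (1, 9)
M = (7/2, 8)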